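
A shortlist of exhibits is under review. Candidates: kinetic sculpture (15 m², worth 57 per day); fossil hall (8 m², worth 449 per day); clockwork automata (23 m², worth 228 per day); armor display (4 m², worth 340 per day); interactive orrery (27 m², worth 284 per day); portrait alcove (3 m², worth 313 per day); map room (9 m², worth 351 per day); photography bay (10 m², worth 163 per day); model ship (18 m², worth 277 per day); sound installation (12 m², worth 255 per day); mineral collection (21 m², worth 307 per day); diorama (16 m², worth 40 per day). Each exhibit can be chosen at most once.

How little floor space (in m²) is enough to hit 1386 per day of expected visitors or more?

24

Minimise m² subject to total expected visitors ≥ 1386.
Taking fossil hall + armor display + portrait alcove + map room gives 1453 (≥ 1386) for 24 m².
Below 24 m² the best achievable stays under 1386.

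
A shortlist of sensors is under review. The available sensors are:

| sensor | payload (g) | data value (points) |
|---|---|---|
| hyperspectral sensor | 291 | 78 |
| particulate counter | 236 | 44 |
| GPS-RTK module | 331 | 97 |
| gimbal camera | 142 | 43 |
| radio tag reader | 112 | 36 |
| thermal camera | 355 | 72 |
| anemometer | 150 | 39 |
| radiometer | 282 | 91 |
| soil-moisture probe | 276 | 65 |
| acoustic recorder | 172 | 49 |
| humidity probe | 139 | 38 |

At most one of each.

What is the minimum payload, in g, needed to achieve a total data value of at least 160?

Need the lightest bundle worth ≥ 160.
radio tag reader + radiometer + humidity probe: 165 data value at 533 g.
Below 533 g the best achievable stays under 160.

533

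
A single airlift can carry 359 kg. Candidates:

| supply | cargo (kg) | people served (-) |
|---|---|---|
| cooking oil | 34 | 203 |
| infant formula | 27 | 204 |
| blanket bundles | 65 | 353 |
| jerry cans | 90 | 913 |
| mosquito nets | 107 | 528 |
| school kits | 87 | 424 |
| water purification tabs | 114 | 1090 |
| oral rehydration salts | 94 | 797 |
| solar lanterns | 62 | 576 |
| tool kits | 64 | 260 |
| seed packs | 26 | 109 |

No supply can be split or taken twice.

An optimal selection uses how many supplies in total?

5

Optimal total is 3207.
One optimal bundle: cooking oil + infant formula + jerry cans + water purification tabs + oral rehydration salts (359 kg).
All optima have 5 supplies.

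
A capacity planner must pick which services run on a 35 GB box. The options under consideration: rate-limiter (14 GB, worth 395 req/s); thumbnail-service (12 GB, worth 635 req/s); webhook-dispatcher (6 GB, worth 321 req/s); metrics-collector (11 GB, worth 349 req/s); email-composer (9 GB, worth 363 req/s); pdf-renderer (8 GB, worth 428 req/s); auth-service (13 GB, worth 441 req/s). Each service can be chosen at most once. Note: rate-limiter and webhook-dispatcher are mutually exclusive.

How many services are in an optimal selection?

Best achievable throughput is 1747.
One optimal bundle: thumbnail-service + webhook-dispatcher + email-composer + pdf-renderer (35 GB).
All optima have 4 services.

4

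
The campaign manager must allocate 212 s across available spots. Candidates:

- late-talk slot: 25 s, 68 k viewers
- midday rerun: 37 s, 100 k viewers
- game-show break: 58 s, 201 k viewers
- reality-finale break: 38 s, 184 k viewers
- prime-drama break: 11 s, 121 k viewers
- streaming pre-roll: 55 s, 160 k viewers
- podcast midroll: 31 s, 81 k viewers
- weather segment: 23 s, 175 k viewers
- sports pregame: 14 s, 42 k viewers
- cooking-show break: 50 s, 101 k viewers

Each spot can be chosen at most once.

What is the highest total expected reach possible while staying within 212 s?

By expected reach per s: prime-drama break 11.00, weather segment 7.61, reality-finale break 4.84, game-show break 3.47 lead.
Taking the top-ratio spots first gives game-show break + reality-finale break + prime-drama break + streaming pre-roll + weather segment + sports pregame for 883 (199 s).
Replace sports pregame with late-talk slot: the trade gains 26 net, giving 909 at 210 s.
The spare 2 s is too small for any remaining spot, and no exchange beats 909.

909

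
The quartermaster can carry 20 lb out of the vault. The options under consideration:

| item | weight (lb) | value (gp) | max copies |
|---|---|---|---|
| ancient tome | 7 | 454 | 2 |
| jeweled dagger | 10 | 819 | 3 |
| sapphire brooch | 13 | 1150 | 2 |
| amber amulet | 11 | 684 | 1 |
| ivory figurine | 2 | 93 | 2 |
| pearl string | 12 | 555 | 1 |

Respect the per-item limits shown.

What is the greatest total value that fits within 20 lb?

1638

Density check — sapphire brooch 88.46, jeweled dagger 81.90, ancient tome 64.86 are the best per lb.
Taking the top-ratio items first gives ancient tome + sapphire brooch for 1604 (20 lb).
Replace ancient tome and sapphire brooch with 2×jeweled dagger: the trade gains 34 net, giving 1638 at 20 lb.
Every other selection either busts 20 lb or exceeds an availability limit or fails to beat 1638.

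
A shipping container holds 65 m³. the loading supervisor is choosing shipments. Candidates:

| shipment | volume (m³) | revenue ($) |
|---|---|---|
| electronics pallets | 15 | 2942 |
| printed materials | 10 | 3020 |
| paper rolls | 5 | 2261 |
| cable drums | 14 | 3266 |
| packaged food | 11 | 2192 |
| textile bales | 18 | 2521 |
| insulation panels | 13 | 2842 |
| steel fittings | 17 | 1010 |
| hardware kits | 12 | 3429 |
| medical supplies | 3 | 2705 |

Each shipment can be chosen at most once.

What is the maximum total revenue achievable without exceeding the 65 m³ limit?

The ratio heuristic lands on printed materials + paper rolls + cable drums + insulation panels + hardware kits + medical supplies (17523) but leaves 8 m³ idle.
The 13 m³ tied up in insulation panels is better spent on electronics pallets — total rises to 17623 (59 m³).

17623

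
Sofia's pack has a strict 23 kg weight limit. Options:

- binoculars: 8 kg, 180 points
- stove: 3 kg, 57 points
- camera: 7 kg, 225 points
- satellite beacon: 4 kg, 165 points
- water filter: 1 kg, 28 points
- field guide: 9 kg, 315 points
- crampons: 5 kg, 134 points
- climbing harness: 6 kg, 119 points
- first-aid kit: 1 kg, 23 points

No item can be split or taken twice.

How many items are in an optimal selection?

4

The maximum utility within 23 kg is 762.
For example stove + camera + satellite beacon + field guide achieves it, using 23 kg.
Every optimal selection uses 4 items.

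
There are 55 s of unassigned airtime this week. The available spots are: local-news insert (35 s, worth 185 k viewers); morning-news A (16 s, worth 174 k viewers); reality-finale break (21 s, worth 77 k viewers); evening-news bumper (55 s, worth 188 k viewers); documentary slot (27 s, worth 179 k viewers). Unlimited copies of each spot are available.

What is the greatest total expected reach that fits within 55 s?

522

By expected reach per s: morning-news A 10.88, documentary slot 6.63, local-news insert 5.29 lead.
Taking 3×morning-news A: 48 s used, 522 in expected reach.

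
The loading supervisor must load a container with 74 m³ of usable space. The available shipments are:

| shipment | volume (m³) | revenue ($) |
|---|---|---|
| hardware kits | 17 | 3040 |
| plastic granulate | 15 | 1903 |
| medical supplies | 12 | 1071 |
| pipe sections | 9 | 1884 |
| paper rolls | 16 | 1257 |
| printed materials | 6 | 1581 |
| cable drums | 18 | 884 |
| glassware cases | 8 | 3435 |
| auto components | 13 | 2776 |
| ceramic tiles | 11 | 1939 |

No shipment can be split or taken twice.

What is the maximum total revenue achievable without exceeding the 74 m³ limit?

A density-first pass picks hardware kits + pipe sections + printed materials + glassware cases + auto components + ceramic tiles — 14655 at 64 m³.
The 6 m³ tied up in printed materials is better spent on plastic granulate — total rises to 14977 (73 m³).
Runner-up hardware kits + plastic granulate + printed materials + glassware cases + auto components + ceramic tiles tops out at 14674.

14977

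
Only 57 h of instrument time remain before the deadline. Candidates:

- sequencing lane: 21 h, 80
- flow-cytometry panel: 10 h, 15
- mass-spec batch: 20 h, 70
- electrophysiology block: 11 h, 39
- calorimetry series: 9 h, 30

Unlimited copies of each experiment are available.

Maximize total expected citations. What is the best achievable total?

200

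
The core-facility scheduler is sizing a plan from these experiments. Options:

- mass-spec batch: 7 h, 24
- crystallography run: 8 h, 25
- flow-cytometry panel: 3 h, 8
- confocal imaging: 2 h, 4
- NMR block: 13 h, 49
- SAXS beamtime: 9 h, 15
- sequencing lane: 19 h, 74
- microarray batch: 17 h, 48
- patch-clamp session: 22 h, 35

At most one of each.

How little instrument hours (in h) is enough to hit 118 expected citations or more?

32

Need the lightest bundle worth ≥ 118.
NMR block + sequencing lane: 123 expected citations at 32 h.
Below 32 h the best achievable stays under 118.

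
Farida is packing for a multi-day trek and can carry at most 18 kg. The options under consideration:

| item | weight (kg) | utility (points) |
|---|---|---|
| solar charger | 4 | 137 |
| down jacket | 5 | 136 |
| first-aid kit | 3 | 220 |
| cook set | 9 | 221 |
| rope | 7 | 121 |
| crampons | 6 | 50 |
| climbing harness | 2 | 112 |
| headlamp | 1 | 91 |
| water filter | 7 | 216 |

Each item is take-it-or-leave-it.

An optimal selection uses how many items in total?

5

Best achievable utility is 776.
solar charger + first-aid kit + climbing harness + headlamp + water filter hits 776 at 17 kg.
Every optimal selection uses 5 items.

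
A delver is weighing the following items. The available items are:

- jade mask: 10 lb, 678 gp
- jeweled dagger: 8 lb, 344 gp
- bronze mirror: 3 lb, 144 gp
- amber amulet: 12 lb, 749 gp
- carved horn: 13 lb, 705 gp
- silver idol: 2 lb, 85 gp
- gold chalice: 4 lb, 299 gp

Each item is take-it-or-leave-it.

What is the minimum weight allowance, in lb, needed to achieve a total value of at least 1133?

18

Minimise lb subject to total value ≥ 1133.
Taking amber amulet + silver idol + gold chalice gives 1133 (≥ 1133) for 18 lb.
Any bundle with less than 18 lb falls short of 1133.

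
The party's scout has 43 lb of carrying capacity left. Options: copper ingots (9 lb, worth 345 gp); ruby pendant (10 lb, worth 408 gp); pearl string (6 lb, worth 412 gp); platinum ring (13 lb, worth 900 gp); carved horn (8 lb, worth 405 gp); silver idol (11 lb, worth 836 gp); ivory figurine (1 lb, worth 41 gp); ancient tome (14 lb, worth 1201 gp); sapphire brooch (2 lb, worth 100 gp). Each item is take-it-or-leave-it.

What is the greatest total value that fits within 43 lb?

Taking platinum ring + silver idol + ivory figurine + ancient tome + sapphire brooch: 41 lb used, 3078 in value.

3078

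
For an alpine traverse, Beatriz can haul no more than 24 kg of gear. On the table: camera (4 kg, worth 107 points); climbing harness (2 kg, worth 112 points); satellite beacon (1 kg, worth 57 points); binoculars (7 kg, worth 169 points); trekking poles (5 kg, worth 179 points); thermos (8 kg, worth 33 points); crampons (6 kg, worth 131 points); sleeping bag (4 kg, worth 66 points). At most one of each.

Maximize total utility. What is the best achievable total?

698

Greedy by ratio would take camera + climbing harness + satellite beacon + binoculars + trekking poles + sleeping bag: 23 kg used, total 690.
Dropping satellite beacon and sleeping bag frees 5 kg; slotting in crampons (6 kg) lifts the total to 698 at 24 kg.
Runner-up camera + climbing harness + satellite beacon + binoculars + trekking poles + sleeping bag tops out at 690.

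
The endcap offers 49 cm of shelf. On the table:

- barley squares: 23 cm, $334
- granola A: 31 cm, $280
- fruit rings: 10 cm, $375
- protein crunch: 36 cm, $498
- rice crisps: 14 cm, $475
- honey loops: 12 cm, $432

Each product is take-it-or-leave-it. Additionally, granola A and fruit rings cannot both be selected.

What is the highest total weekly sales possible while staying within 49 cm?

1282

Fruit rings + rice crisps + honey loops uses 36 of the 49 cm and totals 1282.
Next best is barley squares + rice crisps + honey loops at 1241 (49 cm) — short by 41.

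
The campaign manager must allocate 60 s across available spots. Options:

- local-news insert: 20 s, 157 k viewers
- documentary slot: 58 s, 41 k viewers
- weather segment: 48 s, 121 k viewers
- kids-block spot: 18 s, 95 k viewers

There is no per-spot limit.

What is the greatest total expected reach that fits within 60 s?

Ranking by ratio (expected reach/s): local-news insert 7.85, kids-block spot 5.28, weather segment 2.52, documentary slot 0.71.
Taking 3×local-news insert: 60 s used, 471 in expected reach.
Every other selection either busts 60 s or fails to beat 471.

471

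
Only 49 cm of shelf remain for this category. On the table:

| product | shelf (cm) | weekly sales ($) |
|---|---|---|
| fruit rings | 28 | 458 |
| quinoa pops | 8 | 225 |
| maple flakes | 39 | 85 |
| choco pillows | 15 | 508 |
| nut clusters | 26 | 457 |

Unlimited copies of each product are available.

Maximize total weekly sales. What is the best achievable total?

1524

Ranking by ratio (weekly sales/cm): choco pillows 33.87, quinoa pops 28.12, nut clusters 17.58.
Best packing: 3×choco pillows — 45 cm, 1524 total.
Every other selection either busts 49 cm or fails to beat 1524.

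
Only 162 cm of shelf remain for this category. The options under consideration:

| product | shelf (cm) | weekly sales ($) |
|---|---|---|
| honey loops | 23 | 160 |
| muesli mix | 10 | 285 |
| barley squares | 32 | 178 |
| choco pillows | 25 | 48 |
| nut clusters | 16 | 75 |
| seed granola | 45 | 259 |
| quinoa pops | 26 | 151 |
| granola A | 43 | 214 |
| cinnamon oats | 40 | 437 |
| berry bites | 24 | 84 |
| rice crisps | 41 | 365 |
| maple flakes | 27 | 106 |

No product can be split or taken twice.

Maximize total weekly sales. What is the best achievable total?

Filling by ratio: honey loops + muesli mix + nut clusters + quinoa pops + cinnamon oats + rice crisps for 1473, with 6 cm left unused.
Replace nut clusters and quinoa pops with seed granola: the trade gains 33 net, giving 1506 at 159 cm.
The closest alternative, honey loops + muesli mix + barley squares + nut clusters + cinnamon oats + rice crisps, reaches only 1500.

1506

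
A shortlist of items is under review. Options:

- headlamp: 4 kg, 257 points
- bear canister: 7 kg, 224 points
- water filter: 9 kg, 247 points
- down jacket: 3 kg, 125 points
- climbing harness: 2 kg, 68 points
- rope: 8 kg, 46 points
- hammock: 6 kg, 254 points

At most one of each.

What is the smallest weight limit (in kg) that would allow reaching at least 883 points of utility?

22

Need the lightest bundle worth ≥ 883.
Taking headlamp + water filter + down jacket + hammock gives 883 (≥ 883) for 22 kg.
Below 22 kg the best achievable stays under 883.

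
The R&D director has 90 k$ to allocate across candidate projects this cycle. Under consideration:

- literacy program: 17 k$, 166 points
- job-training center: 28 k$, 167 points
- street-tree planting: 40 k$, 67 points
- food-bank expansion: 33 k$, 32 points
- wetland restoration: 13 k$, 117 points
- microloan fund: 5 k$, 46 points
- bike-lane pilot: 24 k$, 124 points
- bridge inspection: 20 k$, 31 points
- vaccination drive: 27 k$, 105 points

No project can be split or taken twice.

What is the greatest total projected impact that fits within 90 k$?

620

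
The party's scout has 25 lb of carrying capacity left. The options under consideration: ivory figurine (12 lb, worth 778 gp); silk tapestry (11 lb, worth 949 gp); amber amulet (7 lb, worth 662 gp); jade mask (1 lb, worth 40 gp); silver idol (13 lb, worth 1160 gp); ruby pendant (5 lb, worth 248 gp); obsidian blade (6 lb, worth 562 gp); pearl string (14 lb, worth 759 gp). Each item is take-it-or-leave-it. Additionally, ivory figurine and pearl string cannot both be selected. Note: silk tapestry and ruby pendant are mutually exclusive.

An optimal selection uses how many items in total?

4

Optimal total is 2213.
One optimal bundle: silk tapestry + amber amulet + jade mask + obsidian blade (25 lb).
Every optimal selection uses 4 items.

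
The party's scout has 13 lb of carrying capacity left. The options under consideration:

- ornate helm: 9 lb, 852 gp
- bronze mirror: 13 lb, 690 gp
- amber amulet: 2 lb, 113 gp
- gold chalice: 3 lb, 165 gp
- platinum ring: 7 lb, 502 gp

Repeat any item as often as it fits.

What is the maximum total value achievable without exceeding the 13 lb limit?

1078

Taking ornate helm + 2×amber amulet: 13 lb used, 1078 in value.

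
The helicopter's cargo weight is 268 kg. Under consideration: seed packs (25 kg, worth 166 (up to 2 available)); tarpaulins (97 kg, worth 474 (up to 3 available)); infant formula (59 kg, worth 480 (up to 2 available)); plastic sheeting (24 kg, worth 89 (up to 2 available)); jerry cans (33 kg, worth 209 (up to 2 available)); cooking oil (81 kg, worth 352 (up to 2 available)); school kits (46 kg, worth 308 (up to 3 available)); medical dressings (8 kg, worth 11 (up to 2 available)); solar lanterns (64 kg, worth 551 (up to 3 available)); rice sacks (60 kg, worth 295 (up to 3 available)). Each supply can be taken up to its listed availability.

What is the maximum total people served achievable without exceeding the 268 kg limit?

Taking infant formula + 2×medical dressings + 3×solar lanterns: 267 kg used, 2155 in people served.
That's the maximum — no swap from here does better than 2155.

2155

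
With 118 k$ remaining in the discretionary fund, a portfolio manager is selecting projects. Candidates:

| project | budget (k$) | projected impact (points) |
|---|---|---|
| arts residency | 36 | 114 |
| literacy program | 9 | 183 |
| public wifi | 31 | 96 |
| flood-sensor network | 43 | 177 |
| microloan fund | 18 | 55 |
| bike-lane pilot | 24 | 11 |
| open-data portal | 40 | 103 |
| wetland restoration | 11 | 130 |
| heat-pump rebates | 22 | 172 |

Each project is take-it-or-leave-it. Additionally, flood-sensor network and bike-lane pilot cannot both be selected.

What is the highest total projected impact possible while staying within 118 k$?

758

By projected impact per k$: literacy program 20.33, wetland restoration 11.82, heat-pump rebates 7.82, flood-sensor network 4.12 lead.
The ratio ordering already packs tightly: literacy program + public wifi + flood-sensor network + wetland restoration + heat-pump rebates, 116 k$, 758.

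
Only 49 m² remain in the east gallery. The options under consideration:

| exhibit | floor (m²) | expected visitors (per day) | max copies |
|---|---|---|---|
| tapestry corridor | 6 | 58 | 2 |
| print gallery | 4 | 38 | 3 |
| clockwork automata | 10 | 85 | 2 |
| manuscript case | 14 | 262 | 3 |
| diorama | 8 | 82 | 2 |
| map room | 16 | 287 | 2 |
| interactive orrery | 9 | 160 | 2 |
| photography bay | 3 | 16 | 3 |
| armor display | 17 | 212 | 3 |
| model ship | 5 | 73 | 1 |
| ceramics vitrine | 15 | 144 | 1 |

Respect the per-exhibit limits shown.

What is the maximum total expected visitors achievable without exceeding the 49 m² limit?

884

Filling by ratio: 3×manuscript case + model ship for 859, with 2 m² left unused.
The 14 m² tied up in manuscript case is better spent on map room — total rises to 884 (49 m²).
Every other selection either busts 49 m² or exceeds an availability limit or fails to beat 884.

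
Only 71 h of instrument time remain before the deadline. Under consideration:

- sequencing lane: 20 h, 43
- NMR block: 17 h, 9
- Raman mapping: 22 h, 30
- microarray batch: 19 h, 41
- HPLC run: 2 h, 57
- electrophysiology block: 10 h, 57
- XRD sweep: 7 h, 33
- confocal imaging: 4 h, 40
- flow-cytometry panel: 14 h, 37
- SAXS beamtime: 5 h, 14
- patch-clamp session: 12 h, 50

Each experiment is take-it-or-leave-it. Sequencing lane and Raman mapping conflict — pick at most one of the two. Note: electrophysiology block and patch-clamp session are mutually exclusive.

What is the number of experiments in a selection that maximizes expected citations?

7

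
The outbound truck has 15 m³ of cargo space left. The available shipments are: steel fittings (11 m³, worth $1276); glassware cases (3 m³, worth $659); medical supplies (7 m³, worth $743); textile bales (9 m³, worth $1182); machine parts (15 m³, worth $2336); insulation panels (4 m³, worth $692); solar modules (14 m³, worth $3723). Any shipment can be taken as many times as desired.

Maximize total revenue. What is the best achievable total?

Ranking by ratio (revenue/m³): solar modules 265.93, glassware cases 219.67, insulation panels 173.00.
Best packing: solar modules — 14 m³, 3723 total.

3723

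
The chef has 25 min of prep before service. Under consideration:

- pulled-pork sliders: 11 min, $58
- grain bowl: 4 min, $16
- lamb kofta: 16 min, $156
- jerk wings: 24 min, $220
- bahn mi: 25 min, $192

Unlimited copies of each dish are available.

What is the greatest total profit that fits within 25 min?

220

Ranking by ratio (profit/min): lamb kofta 9.75, jerk wings 9.17, bahn mi 7.68.
Filling by ratio: 2×grain bowl + lamb kofta for 188, with 1 min left unused.
Replace 2×grain bowl and lamb kofta with jerk wings: the trade gains 32 net, giving 220 at 24 min.
The spare 1 min is too small for any remaining dish, and no exchange beats 220.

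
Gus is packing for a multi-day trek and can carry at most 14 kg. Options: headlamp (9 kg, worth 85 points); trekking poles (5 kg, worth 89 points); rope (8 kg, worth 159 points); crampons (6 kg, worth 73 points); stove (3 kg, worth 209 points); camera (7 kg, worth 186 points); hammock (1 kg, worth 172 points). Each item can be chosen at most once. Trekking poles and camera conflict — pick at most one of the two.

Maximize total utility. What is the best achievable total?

Ranking by ratio (utility/kg): hammock 172.00, stove 69.67, camera 26.57.
The ratio ordering already packs tightly: stove + camera + hammock, 11 kg, 567.
Runner-up rope + stove + hammock tops out at 540.

567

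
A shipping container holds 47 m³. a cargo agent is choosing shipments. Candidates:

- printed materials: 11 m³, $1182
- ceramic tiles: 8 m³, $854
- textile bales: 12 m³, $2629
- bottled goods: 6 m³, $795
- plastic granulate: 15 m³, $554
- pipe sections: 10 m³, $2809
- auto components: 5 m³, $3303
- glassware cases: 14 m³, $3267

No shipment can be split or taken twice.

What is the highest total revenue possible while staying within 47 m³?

12803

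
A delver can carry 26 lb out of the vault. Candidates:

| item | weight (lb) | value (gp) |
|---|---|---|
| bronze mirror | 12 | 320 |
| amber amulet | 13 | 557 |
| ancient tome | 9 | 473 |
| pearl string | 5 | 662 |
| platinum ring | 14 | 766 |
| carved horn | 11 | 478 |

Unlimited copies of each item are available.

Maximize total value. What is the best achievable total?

3310

Taking 5×pearl string: 25 lb used, 3310 in value.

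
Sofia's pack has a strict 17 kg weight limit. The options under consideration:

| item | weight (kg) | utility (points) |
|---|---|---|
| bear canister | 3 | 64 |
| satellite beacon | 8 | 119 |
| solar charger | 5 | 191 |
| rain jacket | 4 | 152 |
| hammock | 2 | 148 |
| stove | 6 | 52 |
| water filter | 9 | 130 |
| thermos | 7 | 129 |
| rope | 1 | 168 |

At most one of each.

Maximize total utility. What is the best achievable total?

723

By utility per kg: rope 168.00, hammock 74.00, solar charger 38.20 lead.
Bear canister + solar charger + rain jacket + hammock + rope uses 15 of the 17 kg and totals 723.
Runner-up bear canister + rain jacket + hammock + thermos + rope tops out at 661.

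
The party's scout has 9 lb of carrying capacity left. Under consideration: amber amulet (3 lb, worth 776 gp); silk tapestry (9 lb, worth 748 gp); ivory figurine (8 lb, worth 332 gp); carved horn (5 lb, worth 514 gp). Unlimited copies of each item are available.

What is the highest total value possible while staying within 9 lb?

Taking 3×amber amulet: 9 lb used, 2328 in value.
No other feasible combination exceeds 2328.

2328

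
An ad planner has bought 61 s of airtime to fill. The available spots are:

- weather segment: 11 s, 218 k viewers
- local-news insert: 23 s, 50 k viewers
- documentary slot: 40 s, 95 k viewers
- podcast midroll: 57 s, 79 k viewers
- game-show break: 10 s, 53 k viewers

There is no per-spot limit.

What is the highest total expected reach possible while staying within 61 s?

1090

Ranking by ratio (expected reach/s): weather segment 19.82, game-show break 5.30, documentary slot 2.38, local-news insert 2.17.
Taking 5×weather segment: 55 s used, 1090 in expected reach.
Nothing else within 61 s beats 1090.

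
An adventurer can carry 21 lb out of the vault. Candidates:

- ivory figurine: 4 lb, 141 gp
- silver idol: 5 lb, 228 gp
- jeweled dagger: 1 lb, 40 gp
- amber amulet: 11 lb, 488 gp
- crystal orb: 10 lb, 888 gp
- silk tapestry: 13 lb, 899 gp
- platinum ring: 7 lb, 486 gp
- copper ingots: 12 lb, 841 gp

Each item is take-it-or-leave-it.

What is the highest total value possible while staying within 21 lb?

A density-first pass picks jeweled dagger + crystal orb + platinum ring — 1414 at 18 lb.
The 1 lb tied up in jeweled dagger is better spent on ivory figurine — total rises to 1515 (21 lb).
Every other selection either busts 21 lb or fails to beat 1515.

1515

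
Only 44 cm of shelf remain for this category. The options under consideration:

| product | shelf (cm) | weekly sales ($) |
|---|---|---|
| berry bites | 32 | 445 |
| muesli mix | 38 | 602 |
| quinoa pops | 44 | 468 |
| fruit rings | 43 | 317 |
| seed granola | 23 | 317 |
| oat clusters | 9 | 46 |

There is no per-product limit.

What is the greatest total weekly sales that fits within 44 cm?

The ratio ordering already packs tightly: muesli mix, 38 cm, 602.
Nothing else within 44 cm beats 602.

602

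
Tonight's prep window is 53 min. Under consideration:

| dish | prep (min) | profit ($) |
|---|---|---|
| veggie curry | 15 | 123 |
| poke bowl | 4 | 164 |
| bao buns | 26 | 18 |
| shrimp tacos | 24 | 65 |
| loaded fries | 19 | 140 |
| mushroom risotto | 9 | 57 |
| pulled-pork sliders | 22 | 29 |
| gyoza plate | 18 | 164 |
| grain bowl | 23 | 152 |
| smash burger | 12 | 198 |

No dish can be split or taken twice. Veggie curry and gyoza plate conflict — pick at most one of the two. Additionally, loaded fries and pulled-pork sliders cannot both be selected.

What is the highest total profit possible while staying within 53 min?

666

Best packing: poke bowl + loaded fries + gyoza plate + smash burger — 53 min, 666 total.
An exhaustive check of the 1024 subsets confirms 666.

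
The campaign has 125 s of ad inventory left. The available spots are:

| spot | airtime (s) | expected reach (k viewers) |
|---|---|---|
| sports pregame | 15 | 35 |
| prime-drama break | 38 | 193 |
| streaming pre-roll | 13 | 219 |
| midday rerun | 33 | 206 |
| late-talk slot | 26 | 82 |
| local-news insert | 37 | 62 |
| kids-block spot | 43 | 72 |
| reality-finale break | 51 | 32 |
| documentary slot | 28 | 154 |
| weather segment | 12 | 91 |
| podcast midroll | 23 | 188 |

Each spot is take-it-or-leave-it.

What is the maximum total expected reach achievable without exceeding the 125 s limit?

Density check — streaming pre-roll 16.85, podcast midroll 8.17, weather segment 7.58 are the best per s.
A density-first pass picks sports pregame + streaming pre-roll + midday rerun + documentary slot + weather segment + podcast midroll — 893 at 124 s.
Dropping sports pregame and documentary slot frees 43 s; slotting in prime-drama break (38 s) lifts the total to 897 at 119 s.
That's the maximum — no swap from here does better than 897.

897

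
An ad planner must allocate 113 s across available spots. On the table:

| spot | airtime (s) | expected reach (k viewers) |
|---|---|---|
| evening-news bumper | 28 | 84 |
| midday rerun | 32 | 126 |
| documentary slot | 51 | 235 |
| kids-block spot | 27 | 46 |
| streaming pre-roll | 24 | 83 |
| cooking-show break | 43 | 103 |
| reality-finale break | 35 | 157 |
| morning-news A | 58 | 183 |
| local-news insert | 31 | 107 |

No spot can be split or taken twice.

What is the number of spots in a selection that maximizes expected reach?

3

Optimal total is 475.
For example documentary slot + streaming pre-roll + reality-finale break achieves it, using 110 s.
Every optimal selection uses 3 spots.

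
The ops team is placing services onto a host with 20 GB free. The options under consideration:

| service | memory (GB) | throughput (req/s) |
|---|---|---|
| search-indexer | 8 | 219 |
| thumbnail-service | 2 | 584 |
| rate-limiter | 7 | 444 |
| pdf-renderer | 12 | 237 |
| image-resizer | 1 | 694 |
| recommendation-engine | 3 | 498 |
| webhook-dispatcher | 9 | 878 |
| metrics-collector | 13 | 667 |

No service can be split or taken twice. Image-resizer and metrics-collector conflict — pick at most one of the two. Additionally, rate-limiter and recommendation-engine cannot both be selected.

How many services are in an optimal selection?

Best achievable throughput is 2654.
thumbnail-service + image-resizer + recommendation-engine + webhook-dispatcher hits 2654 at 15 GB.
Any selection reaching 2654 contains exactly 4 services.

4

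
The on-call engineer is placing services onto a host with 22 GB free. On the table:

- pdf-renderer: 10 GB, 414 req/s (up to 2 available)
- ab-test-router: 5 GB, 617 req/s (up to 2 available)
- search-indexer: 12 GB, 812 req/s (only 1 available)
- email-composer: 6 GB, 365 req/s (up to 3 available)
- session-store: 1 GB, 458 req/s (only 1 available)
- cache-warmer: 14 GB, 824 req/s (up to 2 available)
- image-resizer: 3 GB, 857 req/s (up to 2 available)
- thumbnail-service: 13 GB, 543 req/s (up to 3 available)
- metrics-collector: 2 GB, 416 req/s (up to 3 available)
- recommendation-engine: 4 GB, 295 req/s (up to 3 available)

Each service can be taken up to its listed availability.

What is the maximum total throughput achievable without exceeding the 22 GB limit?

Ranking by ratio (throughput/GB): session-store 458.00, image-resizer 285.67, metrics-collector 208.00.
The ratio ordering already packs tightly: ab-test-router + session-store + 2×image-resizer + 3×metrics-collector + recommendation-engine, 22 GB, 4332.
Nothing else within 22 GB beats 4332.

4332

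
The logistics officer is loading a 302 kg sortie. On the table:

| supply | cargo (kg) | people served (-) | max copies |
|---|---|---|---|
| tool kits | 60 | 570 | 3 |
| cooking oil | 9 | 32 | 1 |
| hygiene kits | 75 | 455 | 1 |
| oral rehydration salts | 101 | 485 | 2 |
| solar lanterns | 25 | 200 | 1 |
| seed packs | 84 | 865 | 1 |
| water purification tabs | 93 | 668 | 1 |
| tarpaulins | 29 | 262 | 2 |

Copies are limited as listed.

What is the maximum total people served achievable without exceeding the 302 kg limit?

2869

3×tool kits + cooking oil + seed packs + tarpaulins uses 302 of the 302 kg and totals 2869.
Nothing else within 302 kg beats 2869.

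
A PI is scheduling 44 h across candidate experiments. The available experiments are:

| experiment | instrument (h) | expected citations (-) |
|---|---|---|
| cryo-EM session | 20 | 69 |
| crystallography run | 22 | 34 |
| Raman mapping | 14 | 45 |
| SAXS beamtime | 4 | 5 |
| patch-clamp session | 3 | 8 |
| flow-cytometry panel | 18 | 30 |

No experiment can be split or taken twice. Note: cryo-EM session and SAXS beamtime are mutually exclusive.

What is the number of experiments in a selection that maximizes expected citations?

The maximum expected citations within 44 h is 122.
For example cryo-EM session + Raman mapping + patch-clamp session achieves it, using 37 h.
All optima have 3 experiments.

3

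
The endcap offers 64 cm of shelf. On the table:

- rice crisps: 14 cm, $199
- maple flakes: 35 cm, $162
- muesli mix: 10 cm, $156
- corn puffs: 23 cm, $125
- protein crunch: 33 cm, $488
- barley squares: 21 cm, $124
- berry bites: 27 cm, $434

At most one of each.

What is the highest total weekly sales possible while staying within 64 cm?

The ratio heuristic lands on rice crisps + muesli mix + berry bites (789) but leaves 13 cm idle.
The 24 cm tied up in rice crisps and muesli mix is better spent on protein crunch — total rises to 922 (60 cm).
Runner-up rice crisps + muesli mix + protein crunch tops out at 843.

922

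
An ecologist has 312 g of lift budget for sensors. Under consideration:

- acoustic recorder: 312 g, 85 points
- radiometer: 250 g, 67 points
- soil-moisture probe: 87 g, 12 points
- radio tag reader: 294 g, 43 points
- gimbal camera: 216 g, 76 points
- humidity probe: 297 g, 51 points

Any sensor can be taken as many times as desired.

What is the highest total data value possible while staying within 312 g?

88

Best packing: soil-moisture probe + gimbal camera — 303 g, 88 total.
The spare 9 g is too small for any remaining sensor, and no exchange beats 88.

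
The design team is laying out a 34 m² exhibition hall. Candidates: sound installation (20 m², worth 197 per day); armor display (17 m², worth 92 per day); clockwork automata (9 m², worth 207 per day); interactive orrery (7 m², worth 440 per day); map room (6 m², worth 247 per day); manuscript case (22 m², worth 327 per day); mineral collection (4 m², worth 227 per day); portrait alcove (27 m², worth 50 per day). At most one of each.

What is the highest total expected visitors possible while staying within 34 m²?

1121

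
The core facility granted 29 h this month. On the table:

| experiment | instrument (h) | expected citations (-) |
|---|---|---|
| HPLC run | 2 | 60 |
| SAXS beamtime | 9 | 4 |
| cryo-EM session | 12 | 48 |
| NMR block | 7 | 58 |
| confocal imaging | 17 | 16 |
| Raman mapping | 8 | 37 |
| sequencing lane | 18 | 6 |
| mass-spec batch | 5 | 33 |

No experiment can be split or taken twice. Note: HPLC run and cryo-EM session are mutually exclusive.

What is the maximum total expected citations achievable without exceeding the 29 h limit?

188

Best packing: HPLC run + NMR block + Raman mapping + mass-spec batch — 22 h, 188 total.
The closest alternative, HPLC run + SAXS beamtime + NMR block + Raman mapping, reaches only 159.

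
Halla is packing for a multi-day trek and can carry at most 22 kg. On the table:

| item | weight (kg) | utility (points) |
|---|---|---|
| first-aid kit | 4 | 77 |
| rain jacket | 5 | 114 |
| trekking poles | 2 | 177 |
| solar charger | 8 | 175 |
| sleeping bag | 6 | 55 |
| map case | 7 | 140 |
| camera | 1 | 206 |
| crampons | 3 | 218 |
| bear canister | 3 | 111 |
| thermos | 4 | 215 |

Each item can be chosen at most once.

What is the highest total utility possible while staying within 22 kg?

1118

The ratio ordering already packs tightly: first-aid kit + rain jacket + trekking poles + camera + crampons + bear canister + thermos, 22 kg, 1118.
The closest alternative, trekking poles + solar charger + camera + crampons + bear canister + thermos, reaches only 1102.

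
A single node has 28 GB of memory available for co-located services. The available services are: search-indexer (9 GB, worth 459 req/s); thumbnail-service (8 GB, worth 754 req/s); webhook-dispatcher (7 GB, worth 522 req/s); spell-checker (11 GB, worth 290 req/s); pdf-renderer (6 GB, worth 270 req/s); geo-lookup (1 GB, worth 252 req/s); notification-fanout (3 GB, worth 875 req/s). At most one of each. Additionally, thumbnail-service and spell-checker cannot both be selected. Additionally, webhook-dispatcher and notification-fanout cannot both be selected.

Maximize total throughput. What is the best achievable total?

Search-indexer + thumbnail-service + pdf-renderer + geo-lookup + notification-fanout uses 27 of the 28 GB and totals 2610.
Runner-up search-indexer + thumbnail-service + pdf-renderer + notification-fanout tops out at 2358.

2610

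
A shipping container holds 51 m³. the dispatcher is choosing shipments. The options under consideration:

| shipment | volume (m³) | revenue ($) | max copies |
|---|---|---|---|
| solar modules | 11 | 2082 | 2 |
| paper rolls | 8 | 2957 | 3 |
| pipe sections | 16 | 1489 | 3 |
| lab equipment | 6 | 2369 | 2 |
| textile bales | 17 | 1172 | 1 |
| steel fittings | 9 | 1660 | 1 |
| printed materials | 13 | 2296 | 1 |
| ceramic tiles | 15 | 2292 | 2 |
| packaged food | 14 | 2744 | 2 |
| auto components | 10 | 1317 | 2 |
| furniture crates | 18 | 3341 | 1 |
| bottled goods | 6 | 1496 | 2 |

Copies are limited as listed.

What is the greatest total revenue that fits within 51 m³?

16765

A density-first pass picks 3×paper rolls + 2×lab equipment + 2×bottled goods — 16601 at 48 m³.
Dropping bottled goods frees 6 m³; slotting in steel fittings (9 m³) lifts the total to 16765 at 51 m³.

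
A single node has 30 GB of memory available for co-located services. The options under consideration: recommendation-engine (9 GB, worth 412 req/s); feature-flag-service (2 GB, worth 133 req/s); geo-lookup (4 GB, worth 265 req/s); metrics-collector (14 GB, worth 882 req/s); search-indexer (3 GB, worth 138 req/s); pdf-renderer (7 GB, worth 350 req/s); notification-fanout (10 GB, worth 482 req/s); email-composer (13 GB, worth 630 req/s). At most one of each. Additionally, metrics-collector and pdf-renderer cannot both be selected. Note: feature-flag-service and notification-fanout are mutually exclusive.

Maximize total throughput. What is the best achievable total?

By throughput per GB: feature-flag-service 66.50, geo-lookup 66.25, metrics-collector 63.00 lead.
Recommendation-engine + geo-lookup + metrics-collector + search-indexer uses 30 of the 30 GB and totals 1697.

1697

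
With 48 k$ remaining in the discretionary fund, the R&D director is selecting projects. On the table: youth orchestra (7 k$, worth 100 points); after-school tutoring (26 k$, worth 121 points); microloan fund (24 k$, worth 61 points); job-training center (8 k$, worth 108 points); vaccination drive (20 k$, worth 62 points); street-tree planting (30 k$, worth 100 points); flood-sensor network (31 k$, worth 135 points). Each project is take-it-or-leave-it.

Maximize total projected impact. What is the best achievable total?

343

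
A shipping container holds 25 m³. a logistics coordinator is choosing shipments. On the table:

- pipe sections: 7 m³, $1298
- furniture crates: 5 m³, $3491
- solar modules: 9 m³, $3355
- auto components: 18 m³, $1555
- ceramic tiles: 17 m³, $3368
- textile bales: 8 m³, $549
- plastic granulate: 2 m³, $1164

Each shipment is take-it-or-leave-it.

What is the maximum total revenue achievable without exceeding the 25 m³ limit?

9308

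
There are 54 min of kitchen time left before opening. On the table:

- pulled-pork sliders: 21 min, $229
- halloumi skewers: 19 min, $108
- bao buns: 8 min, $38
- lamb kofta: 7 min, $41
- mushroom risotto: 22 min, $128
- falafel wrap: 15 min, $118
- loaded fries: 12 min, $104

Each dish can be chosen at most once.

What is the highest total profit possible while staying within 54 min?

451

Density check — pulled-pork sliders 10.90, loaded fries 8.67, falafel wrap 7.87, lamb kofta 5.86 are the best per min.
Best packing: pulled-pork sliders + falafel wrap + loaded fries — 48 min, 451 total.
Runner-up pulled-pork sliders + halloumi skewers + loaded fries tops out at 441.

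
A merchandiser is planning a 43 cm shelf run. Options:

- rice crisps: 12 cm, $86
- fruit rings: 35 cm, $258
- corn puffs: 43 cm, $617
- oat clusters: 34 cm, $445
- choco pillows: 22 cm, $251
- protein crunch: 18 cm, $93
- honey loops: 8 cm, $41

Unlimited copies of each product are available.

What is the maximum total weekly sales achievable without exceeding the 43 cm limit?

617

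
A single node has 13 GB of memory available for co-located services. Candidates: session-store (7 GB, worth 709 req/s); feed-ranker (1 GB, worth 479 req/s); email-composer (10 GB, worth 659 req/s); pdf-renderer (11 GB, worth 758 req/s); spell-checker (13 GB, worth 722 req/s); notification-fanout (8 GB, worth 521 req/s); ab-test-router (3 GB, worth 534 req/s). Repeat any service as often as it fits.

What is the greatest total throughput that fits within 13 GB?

6227

By throughput per GB: feed-ranker 479.00, ab-test-router 178.00, session-store 101.29 lead.
The ratio ordering already packs tightly: 13×feed-ranker, 13 GB, 6227.
Every other selection either busts 13 GB or fails to beat 6227.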